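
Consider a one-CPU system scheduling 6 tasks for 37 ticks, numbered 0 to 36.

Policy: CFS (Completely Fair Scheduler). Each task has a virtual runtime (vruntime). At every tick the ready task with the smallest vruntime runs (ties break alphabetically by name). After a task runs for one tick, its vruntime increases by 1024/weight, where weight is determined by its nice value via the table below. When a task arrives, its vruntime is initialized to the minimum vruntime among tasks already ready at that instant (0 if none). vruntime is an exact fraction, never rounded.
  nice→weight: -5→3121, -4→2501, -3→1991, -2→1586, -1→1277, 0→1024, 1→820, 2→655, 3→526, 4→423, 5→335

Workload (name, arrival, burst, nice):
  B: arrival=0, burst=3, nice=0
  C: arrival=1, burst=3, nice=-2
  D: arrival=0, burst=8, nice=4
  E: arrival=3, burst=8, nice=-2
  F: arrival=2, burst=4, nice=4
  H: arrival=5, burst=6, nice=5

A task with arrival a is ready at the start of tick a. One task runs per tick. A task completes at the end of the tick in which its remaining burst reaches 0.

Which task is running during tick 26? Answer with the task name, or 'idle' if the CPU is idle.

running at tick 26 = H

t=0: vr[B=0 D=0] → run B
t=1: vr[B=1 C=0 D=0] → run C
t=2: vr[B=1 C=512/793 D=0 F=0] → run D
t=3: vr[B=1 C=512/793 D=1024/423 E=0 F=0] → run E
t=4: vr[B=1 C=512/793 D=1024/423 E=512/793 F=0] → run F
t=5: vr[B=1 C=512/793 D=1024/423 E=512/793 F=1024/423 H=512/793] → run C
t=6: vr[B=1 C=1024/793 D=1024/423 E=512/793 F=1024/423 H=512/793] → run E
t=7: vr[B=1 C=1024/793 D=1024/423 E=1024/793 F=1024/423 H=512/793] → run H
t=8: vr[B=1 C=1024/793 D=1024/423 E=1024/793 F=1024/423 H=983552/265655] → run B
t=9: vr[B=2 C=1024/793 D=1024/423 E=1024/793 F=1024/423 H=983552/265655] → run C
t=10: vr[B=2 D=1024/423 E=1024/793 F=1024/423 H=983552/265655] → run E
t=11: vr[B=2 D=1024/423 E=1536/793 F=1024/423 H=983552/265655] → run E
t=12: vr[B=2 D=1024/423 E=2048/793 F=1024/423 H=983552/265655] → run B
t=13: vr[D=1024/423 E=2048/793 F=1024/423 H=983552/265655] → run D
t=14: vr[D=2048/423 E=2048/793 F=1024/423 H=983552/265655] → run F
t=15: vr[D=2048/423 E=2048/793 F=2048/423 H=983552/265655] → run E
t=16: vr[D=2048/423 E=2560/793 F=2048/423 H=983552/265655] → run E
t=17: vr[D=2048/423 E=3072/793 F=2048/423 H=983552/265655] → run H
t=18: vr[D=2048/423 E=3072/793 F=2048/423 H=1795584/265655] → run E
t=19: vr[D=2048/423 E=3584/793 F=2048/423 H=1795584/265655] → run E
t=20: vr[D=2048/423 F=2048/423 H=1795584/265655] → run D
t=21: vr[D=1024/141 F=2048/423 H=1795584/265655] → run F
t=22: vr[D=1024/141 F=1024/141 H=1795584/265655] → run H
t=23: vr[D=1024/141 F=1024/141 H=2607616/265655] → run D
t=24: vr[D=4096/423 F=1024/141 H=2607616/265655] → run F
t=25: vr[D=4096/423 H=2607616/265655] → run D
t=26: vr[D=5120/423 H=2607616/265655] → run H
t=27: vr[D=5120/423 H=3419648/265655] → run D
t=28: vr[D=2048/141 H=3419648/265655] → run H
t=29: vr[D=2048/141 H=846336/53131] → run D
t=30: vr[D=7168/423 H=846336/53131] → run H
t=31: vr[D=7168/423] → run D
t=32: (idle)
t=33: (idle)
t=34: (idle)
t=35: (idle)
t=36: (idle)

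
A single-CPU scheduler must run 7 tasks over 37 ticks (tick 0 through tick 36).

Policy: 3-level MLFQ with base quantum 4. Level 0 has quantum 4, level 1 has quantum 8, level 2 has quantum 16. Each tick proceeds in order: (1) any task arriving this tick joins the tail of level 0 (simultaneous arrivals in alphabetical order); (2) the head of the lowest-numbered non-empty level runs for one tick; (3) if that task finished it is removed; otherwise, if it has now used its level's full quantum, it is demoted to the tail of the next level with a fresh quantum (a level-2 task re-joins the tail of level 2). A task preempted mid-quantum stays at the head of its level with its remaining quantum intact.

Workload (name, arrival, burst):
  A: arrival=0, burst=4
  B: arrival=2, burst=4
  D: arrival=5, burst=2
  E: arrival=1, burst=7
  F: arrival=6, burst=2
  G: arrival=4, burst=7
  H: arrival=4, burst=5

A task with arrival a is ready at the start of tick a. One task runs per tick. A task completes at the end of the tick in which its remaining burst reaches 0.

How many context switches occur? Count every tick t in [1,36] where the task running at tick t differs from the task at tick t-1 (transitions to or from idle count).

context switches = 10

t=0: L0/L1/L2 = A/-/- → run A
t=1: L0/L1/L2 = AE/-/- → run A
t=2: L0/L1/L2 = AEB/-/- → run A
t=3: L0/L1/L2 = AEB/-/- → run A
t=4: L0/L1/L2 = EBGH/-/- → run E
t=5: L0/L1/L2 = EBGHD/-/- → run E
t=6: L0/L1/L2 = EBGHDF/-/- → run E
t=7: L0/L1/L2 = EBGHDF/-/- → run E
t=8: L0/L1/L2 = BGHDF/E/- → run B
t=9: L0/L1/L2 = BGHDF/E/- → run B
t=10: L0/L1/L2 = BGHDF/E/- → run B
t=11: L0/L1/L2 = BGHDF/E/- → run B
t=12: L0/L1/L2 = GHDF/E/- → run G
t=13: L0/L1/L2 = GHDF/E/- → run G
t=14: L0/L1/L2 = GHDF/E/- → run G
t=15: L0/L1/L2 = GHDF/E/- → run G
t=16: L0/L1/L2 = HDF/EG/- → run H
t=17: L0/L1/L2 = HDF/EG/- → run H
t=18: L0/L1/L2 = HDF/EG/- → run H
t=19: L0/L1/L2 = HDF/EG/- → run H
t=20: L0/L1/L2 = DF/EGH/- → run D
t=21: L0/L1/L2 = DF/EGH/- → run D
t=22: L0/L1/L2 = F/EGH/- → run F
t=23: L0/L1/L2 = F/EGH/- → run F
t=24: L0/L1/L2 = -/EGH/- → run E
t=25: L0/L1/L2 = -/EGH/- → run E
t=26: L0/L1/L2 = -/EGH/- → run E
t=27: L0/L1/L2 = -/GH/- → run G
t=28: L0/L1/L2 = -/GH/- → run G
t=29: L0/L1/L2 = -/GH/- → run G
t=30: L0/L1/L2 = -/H/- → run H
t=31: (idle)
t=32: (idle)
t=33: (idle)
t=34: (idle)
t=35: (idle)
t=36: (idle)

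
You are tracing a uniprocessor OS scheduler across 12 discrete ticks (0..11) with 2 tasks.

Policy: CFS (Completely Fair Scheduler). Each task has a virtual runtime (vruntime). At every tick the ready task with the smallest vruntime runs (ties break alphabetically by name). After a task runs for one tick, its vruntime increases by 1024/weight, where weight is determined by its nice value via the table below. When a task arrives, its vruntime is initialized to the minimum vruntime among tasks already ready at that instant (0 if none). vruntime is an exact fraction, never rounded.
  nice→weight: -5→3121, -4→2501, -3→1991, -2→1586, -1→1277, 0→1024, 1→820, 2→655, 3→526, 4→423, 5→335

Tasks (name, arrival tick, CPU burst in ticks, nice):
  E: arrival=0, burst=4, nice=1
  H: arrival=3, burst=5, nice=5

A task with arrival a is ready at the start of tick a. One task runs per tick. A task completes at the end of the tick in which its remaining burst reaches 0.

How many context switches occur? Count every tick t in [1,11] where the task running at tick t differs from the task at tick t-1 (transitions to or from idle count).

t=0: vr[E=0] → run E
t=1: vr[E=256/205] → run E
t=2: vr[E=512/205] → run E
t=3: vr[E=768/205 H=768/205] → run E
t=4: vr[H=768/205] → run H
t=5: vr[H=18688/2747] → run H
t=6: vr[H=135424/13735] → run H
t=7: vr[H=177408/13735] → run H
t=8: vr[H=219392/13735] → run H
t=9: (idle)
t=10: (idle)
t=11: (idle)

context switches = 2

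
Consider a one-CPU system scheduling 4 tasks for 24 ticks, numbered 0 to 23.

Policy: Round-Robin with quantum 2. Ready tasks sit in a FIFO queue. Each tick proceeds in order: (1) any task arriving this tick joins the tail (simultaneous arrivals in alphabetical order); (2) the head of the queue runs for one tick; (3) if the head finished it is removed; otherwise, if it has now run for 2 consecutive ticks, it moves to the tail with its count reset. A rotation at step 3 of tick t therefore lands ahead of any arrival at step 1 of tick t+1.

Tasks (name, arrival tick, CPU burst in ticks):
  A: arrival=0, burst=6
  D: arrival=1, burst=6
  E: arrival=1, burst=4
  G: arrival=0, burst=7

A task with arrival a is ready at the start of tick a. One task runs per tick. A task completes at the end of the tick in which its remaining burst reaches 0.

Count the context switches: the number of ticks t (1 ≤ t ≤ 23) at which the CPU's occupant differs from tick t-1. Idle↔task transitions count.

t=0: queue=[A,G] q_used=0 → run A
t=1: queue=[A,G,D,E] q_used=1 → run A
t=2: queue=[G,D,E,A] q_used=0 → run G
t=3: queue=[G,D,E,A] q_used=1 → run G
t=4: queue=[D,E,A,G] q_used=0 → run D
t=5: queue=[D,E,A,G] q_used=1 → run D
t=6: queue=[E,A,G,D] q_used=0 → run E
t=7: queue=[E,A,G,D] q_used=1 → run E
t=8: queue=[A,G,D,E] q_used=0 → run A
t=9: queue=[A,G,D,E] q_used=1 → run A
t=10: queue=[G,D,E,A] q_used=0 → run G
t=11: queue=[G,D,E,A] q_used=1 → run G
t=12: queue=[D,E,A,G] q_used=0 → run D
t=13: queue=[D,E,A,G] q_used=1 → run D
t=14: queue=[E,A,G,D] q_used=0 → run E
t=15: queue=[E,A,G,D] q_used=1 → run E
t=16: queue=[A,G,D] q_used=0 → run A
t=17: queue=[A,G,D] q_used=1 → run A
t=18: queue=[G,D] q_used=0 → run G
t=19: queue=[G,D] q_used=1 → run G
t=20: queue=[D,G] q_used=0 → run D
t=21: queue=[D,G] q_used=1 → run D
t=22: queue=[G] q_used=0 → run G
t=23: (idle)

context switches = 12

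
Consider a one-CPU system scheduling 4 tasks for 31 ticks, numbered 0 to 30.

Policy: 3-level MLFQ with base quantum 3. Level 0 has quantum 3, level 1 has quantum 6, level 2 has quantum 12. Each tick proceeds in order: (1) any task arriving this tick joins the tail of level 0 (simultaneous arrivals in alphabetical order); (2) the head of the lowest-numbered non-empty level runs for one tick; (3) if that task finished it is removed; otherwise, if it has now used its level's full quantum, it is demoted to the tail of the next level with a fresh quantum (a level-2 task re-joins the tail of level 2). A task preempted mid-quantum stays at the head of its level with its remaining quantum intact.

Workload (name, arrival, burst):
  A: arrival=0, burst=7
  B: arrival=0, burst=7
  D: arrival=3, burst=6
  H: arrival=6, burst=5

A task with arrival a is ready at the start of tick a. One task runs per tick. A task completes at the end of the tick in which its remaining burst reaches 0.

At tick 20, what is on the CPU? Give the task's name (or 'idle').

running at tick 20 = D

t=0: L0/L1/L2 = AB/-/- → run A
t=1: L0/L1/L2 = AB/-/- → run A
t=2: L0/L1/L2 = AB/-/- → run A
t=3: L0/L1/L2 = BD/A/- → run B
t=4: L0/L1/L2 = BD/A/- → run B
t=5: L0/L1/L2 = BD/A/- → run B
t=6: L0/L1/L2 = DH/AB/- → run D
t=7: L0/L1/L2 = DH/AB/- → run D
t=8: L0/L1/L2 = DH/AB/- → run D
t=9: L0/L1/L2 = H/ABD/- → run H
t=10: L0/L1/L2 = H/ABD/- → run H
t=11: L0/L1/L2 = H/ABD/- → run H
t=12: L0/L1/L2 = -/ABDH/- → run A
t=13: L0/L1/L2 = -/ABDH/- → run A
t=14: L0/L1/L2 = -/ABDH/- → run A
t=15: L0/L1/L2 = -/ABDH/- → run A
t=16: L0/L1/L2 = -/BDH/- → run B
t=17: L0/L1/L2 = -/BDH/- → run B
t=18: L0/L1/L2 = -/BDH/- → run B
t=19: L0/L1/L2 = -/BDH/- → run B
t=20: L0/L1/L2 = -/DH/- → run D
t=21: L0/L1/L2 = -/DH/- → run D
t=22: L0/L1/L2 = -/DH/- → run D
t=23: L0/L1/L2 = -/H/- → run H
t=24: L0/L1/L2 = -/H/- → run H
t=25: (idle)
t=26: (idle)
t=27: (idle)
t=28: (idle)
t=29: (idle)
t=30: (idle)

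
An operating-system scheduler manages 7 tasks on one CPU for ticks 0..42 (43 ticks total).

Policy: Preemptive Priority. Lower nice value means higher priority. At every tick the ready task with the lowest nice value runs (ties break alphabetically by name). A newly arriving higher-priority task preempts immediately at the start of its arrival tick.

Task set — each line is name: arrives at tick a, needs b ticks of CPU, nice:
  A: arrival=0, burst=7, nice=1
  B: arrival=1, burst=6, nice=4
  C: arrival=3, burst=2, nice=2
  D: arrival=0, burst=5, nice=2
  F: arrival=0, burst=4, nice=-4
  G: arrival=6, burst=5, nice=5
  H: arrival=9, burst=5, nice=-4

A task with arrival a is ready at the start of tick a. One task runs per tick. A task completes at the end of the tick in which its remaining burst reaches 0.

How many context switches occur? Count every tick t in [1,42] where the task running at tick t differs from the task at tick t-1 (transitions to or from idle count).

t=0: ready={A,D,F} → run F
t=1: ready={A,B,D,F} → run F
t=2: ready={A,B,D,F} → run F
t=3: ready={A,B,C,D,F} → run F
t=4: ready={A,B,C,D} → run A
t=5: ready={A,B,C,D} → run A
t=6: ready={A,B,C,D,G} → run A
t=7: ready={A,B,C,D,G} → run A
t=8: ready={A,B,C,D,G} → run A
t=9: ready={A,B,C,D,G,H} → run H
t=10: ready={A,B,C,D,G,H} → run H
t=11: ready={A,B,C,D,G,H} → run H
t=12: ready={A,B,C,D,G,H} → run H
t=13: ready={A,B,C,D,G,H} → run H
t=14: ready={A,B,C,D,G} → run A
t=15: ready={A,B,C,D,G} → run A
t=16: ready={B,C,D,G} → run C
t=17: ready={B,C,D,G} → run C
t=18: ready={B,D,G} → run D
t=19: ready={B,D,G} → run D
t=20: ready={B,D,G} → run D
t=21: ready={B,D,G} → run D
t=22: ready={B,D,G} → run D
t=23: ready={B,G} → run B
t=24: ready={B,G} → run B
t=25: ready={B,G} → run B
t=26: ready={B,G} → run B
t=27: ready={B,G} → run B
t=28: ready={B,G} → run B
t=29: ready={G} → run G
t=30: ready={G} → run G
t=31: ready={G} → run G
t=32: ready={G} → run G
t=33: ready={G} → run G
t=34: (idle)
t=35: (idle)
t=36: (idle)
t=37: (idle)
t=38: (idle)
t=39: (idle)
t=40: (idle)
t=41: (idle)
t=42: (idle)

context switches = 8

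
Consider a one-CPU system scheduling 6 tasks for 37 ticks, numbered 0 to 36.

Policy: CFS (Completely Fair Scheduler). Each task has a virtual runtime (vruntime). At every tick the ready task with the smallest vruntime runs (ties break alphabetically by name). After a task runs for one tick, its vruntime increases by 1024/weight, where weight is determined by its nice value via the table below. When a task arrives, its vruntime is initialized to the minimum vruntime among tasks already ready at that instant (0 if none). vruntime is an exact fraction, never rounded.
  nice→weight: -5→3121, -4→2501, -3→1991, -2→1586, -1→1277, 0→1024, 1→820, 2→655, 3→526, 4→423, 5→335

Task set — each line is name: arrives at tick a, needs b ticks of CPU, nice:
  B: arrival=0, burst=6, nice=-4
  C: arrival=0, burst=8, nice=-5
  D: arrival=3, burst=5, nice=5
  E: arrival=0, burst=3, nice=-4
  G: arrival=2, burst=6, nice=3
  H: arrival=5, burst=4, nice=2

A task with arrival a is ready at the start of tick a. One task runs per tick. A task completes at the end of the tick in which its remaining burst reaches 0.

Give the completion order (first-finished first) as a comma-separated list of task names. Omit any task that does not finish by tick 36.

completion order = E, B, C, H, G, D

t=0: vr[B=0 C=0 E=0] → run B
t=1: vr[B=1024/2501 C=0 E=0] → run C
t=2: vr[B=1024/2501 C=1024/3121 E=0 G=0] → run E
t=3: vr[B=1024/2501 C=1024/3121 D=0 E=1024/2501 G=0] → run D
t=4: vr[B=1024/2501 C=1024/3121 D=1024/335 E=1024/2501 G=0] → run G
t=5: vr[B=1024/2501 C=1024/3121 D=1024/335 E=1024/2501 G=512/263 H=1024/3121] → run C
t=6: vr[B=1024/2501 C=2048/3121 D=1024/335 E=1024/2501 G=512/263 H=1024/3121] → run H
t=7: vr[B=1024/2501 C=2048/3121 D=1024/335 E=1024/2501 G=512/263 H=3866624/2044255] → run B
t=8: vr[B=2048/2501 C=2048/3121 D=1024/335 E=1024/2501 G=512/263 H=3866624/2044255] → run E
t=9: vr[B=2048/2501 C=2048/3121 D=1024/335 E=2048/2501 G=512/263 H=3866624/2044255] → run C
t=10: vr[B=2048/2501 C=3072/3121 D=1024/335 E=2048/2501 G=512/263 H=3866624/2044255] → run B
t=11: vr[B=3072/2501 C=3072/3121 D=1024/335 E=2048/2501 G=512/263 H=3866624/2044255] → run E
t=12: vr[B=3072/2501 C=3072/3121 D=1024/335 G=512/263 H=3866624/2044255] → run C
t=13: vr[B=3072/2501 C=4096/3121 D=1024/335 G=512/263 H=3866624/2044255] → run B
t=14: vr[B=4096/2501 C=4096/3121 D=1024/335 G=512/263 H=3866624/2044255] → run C
t=15: vr[B=4096/2501 C=5120/3121 D=1024/335 G=512/263 H=3866624/2044255] → run B
t=16: vr[B=5120/2501 C=5120/3121 D=1024/335 G=512/263 H=3866624/2044255] → run C
t=17: vr[B=5120/2501 C=6144/3121 D=1024/335 G=512/263 H=3866624/2044255] → run H
t=18: vr[B=5120/2501 C=6144/3121 D=1024/335 G=512/263 H=7062528/2044255] → run G
t=19: vr[B=5120/2501 C=6144/3121 D=1024/335 G=1024/263 H=7062528/2044255] → run C
t=20: vr[B=5120/2501 C=7168/3121 D=1024/335 G=1024/263 H=7062528/2044255] → run B
t=21: vr[C=7168/3121 D=1024/335 G=1024/263 H=7062528/2044255] → run C
t=22: vr[D=1024/335 G=1024/263 H=7062528/2044255] → run D
t=23: vr[D=2048/335 G=1024/263 H=7062528/2044255] → run H
t=24: vr[D=2048/335 G=1024/263 H=10258432/2044255] → run G
t=25: vr[D=2048/335 G=1536/263 H=10258432/2044255] → run H
t=26: vr[D=2048/335 G=1536/263] → run G
t=27: vr[D=2048/335 G=2048/263] → run D
t=28: vr[D=3072/335 G=2048/263] → run G
t=29: vr[D=3072/335 G=2560/263] → run D
t=30: vr[D=4096/335 G=2560/263] → run G
t=31: vr[D=4096/335] → run D
t=32: (idle)
t=33: (idle)
t=34: (idle)
t=35: (idle)
t=36: (idle)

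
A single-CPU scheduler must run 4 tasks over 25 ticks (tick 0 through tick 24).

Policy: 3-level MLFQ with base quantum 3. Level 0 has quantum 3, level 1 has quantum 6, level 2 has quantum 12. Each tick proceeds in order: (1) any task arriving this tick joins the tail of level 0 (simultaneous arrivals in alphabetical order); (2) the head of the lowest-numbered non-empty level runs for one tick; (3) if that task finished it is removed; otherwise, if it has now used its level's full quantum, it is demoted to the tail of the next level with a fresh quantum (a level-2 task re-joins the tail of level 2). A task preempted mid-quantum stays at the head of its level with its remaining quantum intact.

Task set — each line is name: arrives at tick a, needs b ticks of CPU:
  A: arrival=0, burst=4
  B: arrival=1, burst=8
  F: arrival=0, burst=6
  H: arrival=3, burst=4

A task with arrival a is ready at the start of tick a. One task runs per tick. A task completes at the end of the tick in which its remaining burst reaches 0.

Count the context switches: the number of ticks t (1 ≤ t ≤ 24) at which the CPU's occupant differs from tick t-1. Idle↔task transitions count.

context switches = 8

t=0: L0/L1/L2 = AF/-/- → run A
t=1: L0/L1/L2 = AFB/-/- → run A
t=2: L0/L1/L2 = AFB/-/- → run A
t=3: L0/L1/L2 = FBH/A/- → run F
t=4: L0/L1/L2 = FBH/A/- → run F
t=5: L0/L1/L2 = FBH/A/- → run F
t=6: L0/L1/L2 = BH/AF/- → run B
t=7: L0/L1/L2 = BH/AF/- → run B
t=8: L0/L1/L2 = BH/AF/- → run B
t=9: L0/L1/L2 = H/AFB/- → run H
t=10: L0/L1/L2 = H/AFB/- → run H
t=11: L0/L1/L2 = H/AFB/- → run H
t=12: L0/L1/L2 = -/AFBH/- → run A
t=13: L0/L1/L2 = -/FBH/- → run F
t=14: L0/L1/L2 = -/FBH/- → run F
t=15: L0/L1/L2 = -/FBH/- → run F
t=16: L0/L1/L2 = -/BH/- → run B
t=17: L0/L1/L2 = -/BH/- → run B
t=18: L0/L1/L2 = -/BH/- → run B
t=19: L0/L1/L2 = -/BH/- → run B
t=20: L0/L1/L2 = -/BH/- → run B
t=21: L0/L1/L2 = -/H/- → run H
t=22: (idle)
t=23: (idle)
t=24: (idle)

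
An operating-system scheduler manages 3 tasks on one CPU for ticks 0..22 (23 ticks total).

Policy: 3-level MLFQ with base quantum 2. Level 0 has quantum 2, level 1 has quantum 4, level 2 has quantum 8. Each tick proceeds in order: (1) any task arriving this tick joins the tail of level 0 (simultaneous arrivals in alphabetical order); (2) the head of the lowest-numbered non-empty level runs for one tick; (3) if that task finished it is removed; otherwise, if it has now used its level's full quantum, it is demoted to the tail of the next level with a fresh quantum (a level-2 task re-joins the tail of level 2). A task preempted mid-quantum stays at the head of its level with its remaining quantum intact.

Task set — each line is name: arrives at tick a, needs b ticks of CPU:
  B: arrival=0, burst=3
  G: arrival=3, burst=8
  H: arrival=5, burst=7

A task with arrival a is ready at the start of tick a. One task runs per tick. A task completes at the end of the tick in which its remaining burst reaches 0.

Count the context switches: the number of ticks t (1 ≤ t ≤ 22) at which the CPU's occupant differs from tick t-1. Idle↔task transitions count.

t=0: L0/L1/L2 = B/-/- → run B
t=1: L0/L1/L2 = B/-/- → run B
t=2: L0/L1/L2 = -/B/- → run B
t=3: L0/L1/L2 = G/-/- → run G
t=4: L0/L1/L2 = G/-/- → run G
t=5: L0/L1/L2 = H/G/- → run H
t=6: L0/L1/L2 = H/G/- → run H
t=7: L0/L1/L2 = -/GH/- → run G
t=8: L0/L1/L2 = -/GH/- → run G
t=9: L0/L1/L2 = -/GH/- → run G
t=10: L0/L1/L2 = -/GH/- → run G
t=11: L0/L1/L2 = -/H/G → run H
t=12: L0/L1/L2 = -/H/G → run H
t=13: L0/L1/L2 = -/H/G → run H
t=14: L0/L1/L2 = -/H/G → run H
t=15: L0/L1/L2 = -/-/GH → run G
t=16: L0/L1/L2 = -/-/GH → run G
t=17: L0/L1/L2 = -/-/H → run H
t=18: (idle)
t=19: (idle)
t=20: (idle)
t=21: (idle)
t=22: (idle)

context switches = 7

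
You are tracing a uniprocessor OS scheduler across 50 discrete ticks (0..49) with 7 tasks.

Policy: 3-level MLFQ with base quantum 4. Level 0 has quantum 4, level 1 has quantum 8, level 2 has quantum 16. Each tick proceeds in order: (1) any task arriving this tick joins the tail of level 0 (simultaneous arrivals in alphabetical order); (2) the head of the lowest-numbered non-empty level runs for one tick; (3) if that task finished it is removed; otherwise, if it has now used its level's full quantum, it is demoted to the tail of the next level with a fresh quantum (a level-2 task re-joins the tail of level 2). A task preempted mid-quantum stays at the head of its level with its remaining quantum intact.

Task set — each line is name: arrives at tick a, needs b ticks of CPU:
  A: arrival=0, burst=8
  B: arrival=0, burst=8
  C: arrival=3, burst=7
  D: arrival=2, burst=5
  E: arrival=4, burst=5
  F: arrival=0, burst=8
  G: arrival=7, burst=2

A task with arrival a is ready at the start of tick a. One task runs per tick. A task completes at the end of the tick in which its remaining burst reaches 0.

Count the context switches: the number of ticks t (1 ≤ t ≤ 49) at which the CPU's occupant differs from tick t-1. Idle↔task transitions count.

t=0: L0/L1/L2 = ABF/-/- → run A
t=1: L0/L1/L2 = ABF/-/- → run A
t=2: L0/L1/L2 = ABFD/-/- → run A
t=3: L0/L1/L2 = ABFDC/-/- → run A
t=4: L0/L1/L2 = BFDCE/A/- → run B
t=5: L0/L1/L2 = BFDCE/A/- → run B
t=6: L0/L1/L2 = BFDCE/A/- → run B
t=7: L0/L1/L2 = BFDCEG/A/- → run B
t=8: L0/L1/L2 = FDCEG/AB/- → run F
t=9: L0/L1/L2 = FDCEG/AB/- → run F
t=10: L0/L1/L2 = FDCEG/AB/- → run F
t=11: L0/L1/L2 = FDCEG/AB/- → run F
t=12: L0/L1/L2 = DCEG/ABF/- → run D
t=13: L0/L1/L2 = DCEG/ABF/- → run D
t=14: L0/L1/L2 = DCEG/ABF/- → run D
t=15: L0/L1/L2 = DCEG/ABF/- → run D
t=16: L0/L1/L2 = CEG/ABFD/- → run C
t=17: L0/L1/L2 = CEG/ABFD/- → run C
t=18: L0/L1/L2 = CEG/ABFD/- → run C
t=19: L0/L1/L2 = CEG/ABFD/- → run C
t=20: L0/L1/L2 = EG/ABFDC/- → run E
t=21: L0/L1/L2 = EG/ABFDC/- → run E
t=22: L0/L1/L2 = EG/ABFDC/- → run E
t=23: L0/L1/L2 = EG/ABFDC/- → run E
t=24: L0/L1/L2 = G/ABFDCE/- → run G
t=25: L0/L1/L2 = G/ABFDCE/- → run G
t=26: L0/L1/L2 = -/ABFDCE/- → run A
t=27: L0/L1/L2 = -/ABFDCE/- → run A
t=28: L0/L1/L2 = -/ABFDCE/- → run A
t=29: L0/L1/L2 = -/ABFDCE/- → run A
t=30: L0/L1/L2 = -/BFDCE/- → run B
t=31: L0/L1/L2 = -/BFDCE/- → run B
t=32: L0/L1/L2 = -/BFDCE/- → run B
t=33: L0/L1/L2 = -/BFDCE/- → run B
t=34: L0/L1/L2 = -/FDCE/- → run F
t=35: L0/L1/L2 = -/FDCE/- → run F
t=36: L0/L1/L2 = -/FDCE/- → run F
t=37: L0/L1/L2 = -/FDCE/- → run F
t=38: L0/L1/L2 = -/DCE/- → run D
t=39: L0/L1/L2 = -/CE/- → run C
t=40: L0/L1/L2 = -/CE/- → run C
t=41: L0/L1/L2 = -/CE/- → run C
t=42: L0/L1/L2 = -/E/- → run E
t=43: (idle)
t=44: (idle)
t=45: (idle)
t=46: (idle)
t=47: (idle)
t=48: (idle)
t=49: (idle)

context switches = 13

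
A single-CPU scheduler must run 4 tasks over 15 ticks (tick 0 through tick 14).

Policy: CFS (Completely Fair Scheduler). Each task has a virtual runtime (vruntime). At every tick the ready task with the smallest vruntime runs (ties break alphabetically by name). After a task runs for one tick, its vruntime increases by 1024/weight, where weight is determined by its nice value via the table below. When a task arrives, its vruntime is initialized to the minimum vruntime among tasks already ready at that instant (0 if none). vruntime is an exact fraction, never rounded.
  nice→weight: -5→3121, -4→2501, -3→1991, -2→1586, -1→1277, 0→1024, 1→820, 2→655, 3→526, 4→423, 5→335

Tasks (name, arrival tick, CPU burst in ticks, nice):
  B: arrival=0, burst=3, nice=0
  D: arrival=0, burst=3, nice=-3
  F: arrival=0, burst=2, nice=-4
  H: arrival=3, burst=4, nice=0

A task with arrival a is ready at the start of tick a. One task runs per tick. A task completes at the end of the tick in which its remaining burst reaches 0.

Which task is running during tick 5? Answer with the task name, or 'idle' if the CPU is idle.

t=0: vr[B=0 D=0 F=0] → run B
t=1: vr[B=1 D=0 F=0] → run D
t=2: vr[B=1 D=1024/1991 F=0] → run F
t=3: vr[B=1 D=1024/1991 F=1024/2501 H=1024/2501] → run F
t=4: vr[B=1 D=1024/1991 H=1024/2501] → run H
t=5: vr[B=1 D=1024/1991 H=3525/2501] → run D
t=6: vr[B=1 D=2048/1991 H=3525/2501] → run B
t=7: vr[B=2 D=2048/1991 H=3525/2501] → run D
t=8: vr[B=2 H=3525/2501] → run H
t=9: vr[B=2 H=6026/2501] → run B
t=10: vr[H=6026/2501] → run H
t=11: vr[H=8527/2501] → run H
t=12: (idle)
t=13: (idle)
t=14: (idle)

running at tick 5 = D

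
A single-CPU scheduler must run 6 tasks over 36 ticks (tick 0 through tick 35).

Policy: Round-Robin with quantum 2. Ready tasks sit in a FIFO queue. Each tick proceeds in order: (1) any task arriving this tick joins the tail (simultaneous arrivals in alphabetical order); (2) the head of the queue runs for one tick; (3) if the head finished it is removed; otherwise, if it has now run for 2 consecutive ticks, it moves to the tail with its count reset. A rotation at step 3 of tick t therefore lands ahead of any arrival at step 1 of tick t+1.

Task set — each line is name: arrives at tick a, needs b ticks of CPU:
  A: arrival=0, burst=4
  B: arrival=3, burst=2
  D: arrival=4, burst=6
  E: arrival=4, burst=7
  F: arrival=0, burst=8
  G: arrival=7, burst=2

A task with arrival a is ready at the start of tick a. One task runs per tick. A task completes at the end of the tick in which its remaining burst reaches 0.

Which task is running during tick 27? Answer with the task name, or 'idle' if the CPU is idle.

t=0: queue=[A,F] q_used=0 → run A
t=1: queue=[A,F] q_used=1 → run A
t=2: queue=[F,A] q_used=0 → run F
t=3: queue=[F,A,B] q_used=1 → run F
t=4: queue=[A,B,F,D,E] q_used=0 → run A
t=5: queue=[A,B,F,D,E] q_used=1 → run A
t=6: queue=[B,F,D,E] q_used=0 → run B
t=7: queue=[B,F,D,E,G] q_used=1 → run B
t=8: queue=[F,D,E,G] q_used=0 → run F
t=9: queue=[F,D,E,G] q_used=1 → run F
t=10: queue=[D,E,G,F] q_used=0 → run D
t=11: queue=[D,E,G,F] q_used=1 → run D
t=12: queue=[E,G,F,D] q_used=0 → run E
t=13: queue=[E,G,F,D] q_used=1 → run E
t=14: queue=[G,F,D,E] q_used=0 → run G
t=15: queue=[G,F,D,E] q_used=1 → run G
t=16: queue=[F,D,E] q_used=0 → run F
t=17: queue=[F,D,E] q_used=1 → run F
t=18: queue=[D,E,F] q_used=0 → run D
t=19: queue=[D,E,F] q_used=1 → run D
t=20: queue=[E,F,D] q_used=0 → run E
t=21: queue=[E,F,D] q_used=1 → run E
t=22: queue=[F,D,E] q_used=0 → run F
t=23: queue=[F,D,E] q_used=1 → run F
t=24: queue=[D,E] q_used=0 → run D
t=25: queue=[D,E] q_used=1 → run D
t=26: queue=[E] q_used=0 → run E
t=27: queue=[E] q_used=1 → run E
t=28: queue=[E] q_used=0 → run E
t=29: (idle)
t=30: (idle)
t=31: (idle)
t=32: (idle)
t=33: (idle)
t=34: (idle)
t=35: (idle)

running at tick 27 = E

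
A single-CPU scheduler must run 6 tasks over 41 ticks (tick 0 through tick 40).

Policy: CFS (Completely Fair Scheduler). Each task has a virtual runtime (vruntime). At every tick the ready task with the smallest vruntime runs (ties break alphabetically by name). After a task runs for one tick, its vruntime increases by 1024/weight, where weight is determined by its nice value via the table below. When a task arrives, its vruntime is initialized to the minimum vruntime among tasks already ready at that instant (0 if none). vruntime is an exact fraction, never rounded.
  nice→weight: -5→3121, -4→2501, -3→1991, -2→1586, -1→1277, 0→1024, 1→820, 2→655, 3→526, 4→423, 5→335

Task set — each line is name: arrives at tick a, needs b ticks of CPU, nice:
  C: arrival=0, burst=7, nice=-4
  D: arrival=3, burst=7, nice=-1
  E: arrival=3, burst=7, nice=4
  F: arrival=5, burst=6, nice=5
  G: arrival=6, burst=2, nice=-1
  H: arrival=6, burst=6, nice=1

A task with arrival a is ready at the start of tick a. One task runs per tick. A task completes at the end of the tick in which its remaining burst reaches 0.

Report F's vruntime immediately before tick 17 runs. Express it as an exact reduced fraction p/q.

t=0: vr[C=0] → run C
t=1: vr[C=1024/2501] → run C
t=2: vr[C=2048/2501] → run C
t=3: vr[C=3072/2501 D=3072/2501 E=3072/2501] → run C
t=4: vr[C=4096/2501 D=3072/2501 E=3072/2501] → run D
t=5: vr[C=4096/2501 D=6483968/3193777 E=3072/2501 F=3072/2501] → run E
t=6: vr[C=4096/2501 D=6483968/3193777 E=3860480/1057923 F=3072/2501 G=3072/2501 H=3072/2501] → run F
t=7: vr[C=4096/2501 D=6483968/3193777 E=3860480/1057923 F=3590144/837835 G=3072/2501 H=3072/2501] → run G
t=8: vr[C=4096/2501 D=6483968/3193777 E=3860480/1057923 F=3590144/837835 G=6483968/3193777 H=3072/2501] → run H
t=9: vr[C=4096/2501 D=6483968/3193777 E=3860480/1057923 F=3590144/837835 G=6483968/3193777 H=30976/12505] → run C
t=10: vr[C=5120/2501 D=6483968/3193777 E=3860480/1057923 F=3590144/837835 G=6483968/3193777 H=30976/12505] → run D
t=11: vr[C=5120/2501 D=9044992/3193777 E=3860480/1057923 F=3590144/837835 G=6483968/3193777 H=30976/12505] → run G
t=12: vr[C=5120/2501 D=9044992/3193777 E=3860480/1057923 F=3590144/837835 H=30976/12505] → run C
t=13: vr[C=6144/2501 D=9044992/3193777 E=3860480/1057923 F=3590144/837835 H=30976/12505] → run C
t=14: vr[D=9044992/3193777 E=3860480/1057923 F=3590144/837835 H=30976/12505] → run H
t=15: vr[D=9044992/3193777 E=3860480/1057923 F=3590144/837835 H=46592/12505] → run D
t=16: vr[D=11606016/3193777 E=3860480/1057923 F=3590144/837835 H=46592/12505] → run D
t=17: vr[D=14167040/3193777 E=3860480/1057923 F=3590144/837835 H=46592/12505] → run E
t=18: vr[D=14167040/3193777 E=6421504/1057923 F=3590144/837835 H=46592/12505] → run H
t=19: vr[D=14167040/3193777 E=6421504/1057923 F=3590144/837835 H=62208/12505] → run F
t=20: vr[D=14167040/3193777 E=6421504/1057923 F=6151168/837835 H=62208/12505] → run D
t=21: vr[D=16728064/3193777 E=6421504/1057923 F=6151168/837835 H=62208/12505] → run H
t=22: vr[D=16728064/3193777 E=6421504/1057923 F=6151168/837835 H=77824/12505] → run D
t=23: vr[D=19289088/3193777 E=6421504/1057923 F=6151168/837835 H=77824/12505] → run D
t=24: vr[E=6421504/1057923 F=6151168/837835 H=77824/12505] → run E
t=25: vr[E=2994176/352641 F=6151168/837835 H=77824/12505] → run H
t=26: vr[E=2994176/352641 F=6151168/837835 H=18688/2501] → run F
t=27: vr[E=2994176/352641 F=8712192/837835 H=18688/2501] → run H
t=28: vr[E=2994176/352641 F=8712192/837835] → run E
t=29: vr[E=11543552/1057923 F=8712192/837835] → run F
t=30: vr[E=11543552/1057923 F=11273216/837835] → run E
t=31: vr[E=14104576/1057923 F=11273216/837835] → run E
t=32: vr[E=5555200/352641 F=11273216/837835] → run F
t=33: vr[E=5555200/352641 F=2766848/167567] → run E
t=34: vr[F=2766848/167567] → run F
t=35: (idle)
t=36: (idle)
t=37: (idle)
t=38: (idle)
t=39: (idle)
t=40: (idle)

vruntime(F, start of tick 17) = 3590144/837835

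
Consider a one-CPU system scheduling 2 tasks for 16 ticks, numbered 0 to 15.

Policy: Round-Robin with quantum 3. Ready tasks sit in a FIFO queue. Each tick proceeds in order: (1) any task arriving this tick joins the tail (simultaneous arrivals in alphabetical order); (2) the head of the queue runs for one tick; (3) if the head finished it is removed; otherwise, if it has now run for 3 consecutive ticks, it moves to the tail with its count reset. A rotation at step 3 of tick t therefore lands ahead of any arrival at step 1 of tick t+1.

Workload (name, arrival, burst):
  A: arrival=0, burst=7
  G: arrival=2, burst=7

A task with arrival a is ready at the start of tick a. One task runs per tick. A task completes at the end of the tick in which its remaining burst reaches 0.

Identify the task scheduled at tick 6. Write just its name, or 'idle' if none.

t=0: queue=[A] q_used=0 → run A
t=1: queue=[A] q_used=1 → run A
t=2: queue=[A,G] q_used=2 → run A
t=3: queue=[G,A] q_used=0 → run G
t=4: queue=[G,A] q_used=1 → run G
t=5: queue=[G,A] q_used=2 → run G
t=6: queue=[A,G] q_used=0 → run A
t=7: queue=[A,G] q_used=1 → run A
t=8: queue=[A,G] q_used=2 → run A
t=9: queue=[G,A] q_used=0 → run G
t=10: queue=[G,A] q_used=1 → run G
t=11: queue=[G,A] q_used=2 → run G
t=12: queue=[A,G] q_used=0 → run A
t=13: queue=[G] q_used=0 → run G
t=14: (idle)
t=15: (idle)

running at tick 6 = A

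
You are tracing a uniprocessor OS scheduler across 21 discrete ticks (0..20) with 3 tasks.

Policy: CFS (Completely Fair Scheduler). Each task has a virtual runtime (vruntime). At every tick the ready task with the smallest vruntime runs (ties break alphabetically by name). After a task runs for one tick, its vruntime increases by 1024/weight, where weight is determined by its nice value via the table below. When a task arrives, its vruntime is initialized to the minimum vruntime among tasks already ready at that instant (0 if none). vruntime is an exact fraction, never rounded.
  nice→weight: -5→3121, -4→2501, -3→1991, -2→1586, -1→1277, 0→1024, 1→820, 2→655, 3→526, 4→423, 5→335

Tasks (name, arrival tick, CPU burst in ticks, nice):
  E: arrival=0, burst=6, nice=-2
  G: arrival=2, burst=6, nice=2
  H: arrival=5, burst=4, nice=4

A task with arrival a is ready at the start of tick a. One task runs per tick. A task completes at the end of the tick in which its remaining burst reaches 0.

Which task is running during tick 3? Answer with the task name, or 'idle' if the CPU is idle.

t=0: vr[E=0] → run E
t=1: vr[E=512/793] → run E
t=2: vr[E=1024/793 G=1024/793] → run E
t=3: vr[E=1536/793 G=1024/793] → run G
t=4: vr[E=1536/793 G=1482752/519415] → run E
t=5: vr[E=2048/793 G=1482752/519415 H=2048/793] → run E
t=6: vr[E=2560/793 G=1482752/519415 H=2048/793] → run H
t=7: vr[E=2560/793 G=1482752/519415 H=1678336/335439] → run G
t=8: vr[E=2560/793 G=2294784/519415 H=1678336/335439] → run E
t=9: vr[G=2294784/519415 H=1678336/335439] → run G
t=10: vr[G=3106816/519415 H=1678336/335439] → run H
t=11: vr[G=3106816/519415 H=2490368/335439] → run G
t=12: vr[G=3918848/519415 H=2490368/335439] → run H
t=13: vr[G=3918848/519415 H=1100800/111813] → run G
t=14: vr[G=946176/103883 H=1100800/111813] → run G
t=15: vr[H=1100800/111813] → run H
t=16: (idle)
t=17: (idle)
t=18: (idle)
t=19: (idle)
t=20: (idle)

running at tick 3 = G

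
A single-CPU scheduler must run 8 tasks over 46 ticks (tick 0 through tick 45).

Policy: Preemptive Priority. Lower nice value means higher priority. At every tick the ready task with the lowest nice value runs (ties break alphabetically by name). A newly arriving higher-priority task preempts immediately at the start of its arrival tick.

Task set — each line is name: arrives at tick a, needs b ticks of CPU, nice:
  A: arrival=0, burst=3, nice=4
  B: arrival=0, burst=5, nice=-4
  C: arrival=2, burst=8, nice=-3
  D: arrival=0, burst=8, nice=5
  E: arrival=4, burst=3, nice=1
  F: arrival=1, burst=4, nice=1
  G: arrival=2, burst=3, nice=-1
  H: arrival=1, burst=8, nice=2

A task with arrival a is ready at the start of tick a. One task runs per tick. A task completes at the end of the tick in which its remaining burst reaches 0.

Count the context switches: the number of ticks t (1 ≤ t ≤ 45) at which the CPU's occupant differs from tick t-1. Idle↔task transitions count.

context switches = 8

t=0: ready={A,B,D} → run B
t=1: ready={A,B,D,F,H} → run B
t=2: ready={A,B,C,D,F,G,H} → run B
t=3: ready={A,B,C,D,F,G,H} → run B
t=4: ready={A,B,C,D,E,F,G,H} → run B
t=5: ready={A,C,D,E,F,G,H} → run C
t=6: ready={A,C,D,E,F,G,H} → run C
t=7: ready={A,C,D,E,F,G,H} → run C
t=8: ready={A,C,D,E,F,G,H} → run C
t=9: ready={A,C,D,E,F,G,H} → run C
t=10: ready={A,C,D,E,F,G,H} → run C
t=11: ready={A,C,D,E,F,G,H} → run C
t=12: ready={A,C,D,E,F,G,H} → run C
t=13: ready={A,D,E,F,G,H} → run G
t=14: ready={A,D,E,F,G,H} → run G
t=15: ready={A,D,E,F,G,H} → run G
t=16: ready={A,D,E,F,H} → run E
t=17: ready={A,D,E,F,H} → run E
t=18: ready={A,D,E,F,H} → run E
t=19: ready={A,D,F,H} → run F
t=20: ready={A,D,F,H} → run F
t=21: ready={A,D,F,H} → run F
t=22: ready={A,D,F,H} → run F
t=23: ready={A,D,H} → run H
t=24: ready={A,D,H} → run H
t=25: ready={A,D,H} → run H
t=26: ready={A,D,H} → run H
t=27: ready={A,D,H} → run H
t=28: ready={A,D,H} → run H
t=29: ready={A,D,H} → run H
t=30: ready={A,D,H} → run H
t=31: ready={A,D} → run A
t=32: ready={A,D} → run A
t=33: ready={A,D} → run A
t=34: ready={D} → run D
t=35: ready={D} → run D
t=36: ready={D} → run D
t=37: ready={D} → run D
t=38: ready={D} → run D
t=39: ready={D} → run D
t=40: ready={D} → run D
t=41: ready={D} → run D
t=42: (idle)
t=43: (idle)
t=44: (idle)
t=45: (idle)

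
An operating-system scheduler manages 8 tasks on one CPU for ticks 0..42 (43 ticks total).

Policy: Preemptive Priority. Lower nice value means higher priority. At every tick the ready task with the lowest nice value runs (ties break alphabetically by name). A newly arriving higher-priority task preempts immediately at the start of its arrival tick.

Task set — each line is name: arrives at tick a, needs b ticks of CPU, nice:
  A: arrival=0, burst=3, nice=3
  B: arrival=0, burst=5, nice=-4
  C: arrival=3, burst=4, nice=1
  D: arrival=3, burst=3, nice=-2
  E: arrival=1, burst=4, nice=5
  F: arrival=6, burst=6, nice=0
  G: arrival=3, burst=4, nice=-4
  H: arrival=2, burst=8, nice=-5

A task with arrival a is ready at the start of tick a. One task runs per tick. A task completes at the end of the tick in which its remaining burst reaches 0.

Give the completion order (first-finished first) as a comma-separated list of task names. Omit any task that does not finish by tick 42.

completion order = H, B, G, D, F, C, A, E

t=0: ready={A,B} → run B
t=1: ready={A,B,E} → run B
t=2: ready={A,B,E,H} → run H
t=3: ready={A,B,C,D,E,G,H} → run H
t=4: ready={A,B,C,D,E,G,H} → run H
t=5: ready={A,B,C,D,E,G,H} → run H
t=6: ready={A,B,C,D,E,F,G,H} → run H
t=7: ready={A,B,C,D,E,F,G,H} → run H
t=8: ready={A,B,C,D,E,F,G,H} → run H
t=9: ready={A,B,C,D,E,F,G,H} → run H
t=10: ready={A,B,C,D,E,F,G} → run B
t=11: ready={A,B,C,D,E,F,G} → run B
t=12: ready={A,B,C,D,E,F,G} → run B
t=13: ready={A,C,D,E,F,G} → run G
t=14: ready={A,C,D,E,F,G} → run G
t=15: ready={A,C,D,E,F,G} → run G
t=16: ready={A,C,D,E,F,G} → run G
t=17: ready={A,C,D,E,F} → run D
t=18: ready={A,C,D,E,F} → run D
t=19: ready={A,C,D,E,F} → run D
t=20: ready={A,C,E,F} → run F
t=21: ready={A,C,E,F} → run F
t=22: ready={A,C,E,F} → run F
t=23: ready={A,C,E,F} → run F
t=24: ready={A,C,E,F} → run F
t=25: ready={A,C,E,F} → run F
t=26: ready={A,C,E} → run C
t=27: ready={A,C,E} → run C
t=28: ready={A,C,E} → run C
t=29: ready={A,C,E} → run C
t=30: ready={A,E} → run A
t=31: ready={A,E} → run A
t=32: ready={A,E} → run A
t=33: ready={E} → run E
t=34: ready={E} → run E
t=35: ready={E} → run E
t=36: ready={E} → run E
t=37: (idle)
t=38: (idle)
t=39: (idle)
t=40: (idle)
t=41: (idle)
t=42: (idle)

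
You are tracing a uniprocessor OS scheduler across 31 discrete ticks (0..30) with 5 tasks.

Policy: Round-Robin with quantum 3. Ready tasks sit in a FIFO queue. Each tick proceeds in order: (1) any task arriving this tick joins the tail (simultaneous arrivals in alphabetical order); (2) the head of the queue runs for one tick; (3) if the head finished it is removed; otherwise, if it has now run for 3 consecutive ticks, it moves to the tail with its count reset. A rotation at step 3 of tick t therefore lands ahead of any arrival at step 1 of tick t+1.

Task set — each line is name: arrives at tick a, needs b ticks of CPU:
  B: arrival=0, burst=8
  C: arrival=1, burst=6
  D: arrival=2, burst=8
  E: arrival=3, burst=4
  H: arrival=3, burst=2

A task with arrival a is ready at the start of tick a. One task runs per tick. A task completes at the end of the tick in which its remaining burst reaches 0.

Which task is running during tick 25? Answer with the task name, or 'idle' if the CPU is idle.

running at tick 25 = E

t=0: queue=[B] q_used=0 → run B
t=1: queue=[B,C] q_used=1 → run B
t=2: queue=[B,C,D] q_used=2 → run B
t=3: queue=[C,D,B,E,H] q_used=0 → run C
t=4: queue=[C,D,B,E,H] q_used=1 → run C
t=5: queue=[C,D,B,E,H] q_used=2 → run C
t=6: queue=[D,B,E,H,C] q_used=0 → run D
t=7: queue=[D,B,E,H,C] q_used=1 → run D
t=8: queue=[D,B,E,H,C] q_used=2 → run D
t=9: queue=[B,E,H,C,D] q_used=0 → run B
t=10: queue=[B,E,H,C,D] q_used=1 → run B
t=11: queue=[B,E,H,C,D] q_used=2 → run B
t=12: queue=[E,H,C,D,B] q_used=0 → run E
t=13: queue=[E,H,C,D,B] q_used=1 → run E
t=14: queue=[E,H,C,D,B] q_used=2 → run E
t=15: queue=[H,C,D,B,E] q_used=0 → run H
t=16: queue=[H,C,D,B,E] q_used=1 → run H
t=17: queue=[C,D,B,E] q_used=0 → run C
t=18: queue=[C,D,B,E] q_used=1 → run C
t=19: queue=[C,D,B,E] q_used=2 → run C
t=20: queue=[D,B,E] q_used=0 → run D
t=21: queue=[D,B,E] q_used=1 → run D
t=22: queue=[D,B,E] q_used=2 → run D
t=23: queue=[B,E,D] q_used=0 → run B
t=24: queue=[B,E,D] q_used=1 → run B
t=25: queue=[E,D] q_used=0 → run E
t=26: queue=[D] q_used=0 → run D
t=27: queue=[D] q_used=1 → run D
t=28: (idle)
t=29: (idle)
t=30: (idle)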